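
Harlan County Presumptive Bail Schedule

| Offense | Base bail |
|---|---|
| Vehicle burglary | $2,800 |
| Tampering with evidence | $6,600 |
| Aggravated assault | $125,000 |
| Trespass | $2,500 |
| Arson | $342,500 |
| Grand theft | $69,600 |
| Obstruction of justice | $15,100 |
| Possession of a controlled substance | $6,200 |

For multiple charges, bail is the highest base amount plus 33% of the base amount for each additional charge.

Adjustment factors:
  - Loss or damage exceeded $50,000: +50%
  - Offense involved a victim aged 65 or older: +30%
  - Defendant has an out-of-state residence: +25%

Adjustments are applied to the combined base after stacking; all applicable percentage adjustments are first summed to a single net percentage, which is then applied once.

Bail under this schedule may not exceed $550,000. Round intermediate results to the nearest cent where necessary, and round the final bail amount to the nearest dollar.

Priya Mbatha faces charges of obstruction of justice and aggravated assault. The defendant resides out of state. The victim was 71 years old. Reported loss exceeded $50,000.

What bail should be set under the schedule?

Base amounts from the schedule: obstruction of justice $15,100; aggravated assault $125,000.
Stacking rule: highest base plus 33% of each additional charge. Highest is aggravated assault at $125,000. Additional: $15,100 × 33% = $4,983. Combined base = $125,000 + $4,983 = $129,983.
Net percentage adjustment: +50% +30% +25% = +105%. $129,983 × 2.05 = $266,465.15.
$266,465.15 is within the $550,000 maximum.
Rounded to the nearest dollar: $266,465.

$266,465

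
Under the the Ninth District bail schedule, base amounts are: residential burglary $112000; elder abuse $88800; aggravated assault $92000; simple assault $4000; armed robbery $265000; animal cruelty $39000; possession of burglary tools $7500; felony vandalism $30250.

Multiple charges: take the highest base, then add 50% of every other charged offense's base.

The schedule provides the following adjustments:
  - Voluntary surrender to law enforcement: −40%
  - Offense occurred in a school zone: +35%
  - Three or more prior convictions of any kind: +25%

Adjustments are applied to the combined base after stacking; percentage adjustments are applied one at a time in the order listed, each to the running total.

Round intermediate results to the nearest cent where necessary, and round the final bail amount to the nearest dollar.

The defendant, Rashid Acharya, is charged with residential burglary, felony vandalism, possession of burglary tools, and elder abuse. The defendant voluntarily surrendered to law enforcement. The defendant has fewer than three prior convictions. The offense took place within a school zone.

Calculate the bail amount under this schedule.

Base amounts from the schedule: residential burglary $112000; felony vandalism $30250; possession of burglary tools $7500; elder abuse $88800.
Stacking rule: highest base plus 50% of each additional charge. Highest is residential burglary at $112000. Additional: $30250 × 50% = $15125; $7500 × 50% = $3750; $88800 × 50% = $44400. Combined base = $112000 + $63275 = $175275.
Voluntary surrender to law enforcement (−40%): $175275 × 0.6 = $105165.
Offense occurred in a school zone (+35%): $105165 × 1.35 = $141972.75.
Rounded to the nearest dollar: $141973.

$141973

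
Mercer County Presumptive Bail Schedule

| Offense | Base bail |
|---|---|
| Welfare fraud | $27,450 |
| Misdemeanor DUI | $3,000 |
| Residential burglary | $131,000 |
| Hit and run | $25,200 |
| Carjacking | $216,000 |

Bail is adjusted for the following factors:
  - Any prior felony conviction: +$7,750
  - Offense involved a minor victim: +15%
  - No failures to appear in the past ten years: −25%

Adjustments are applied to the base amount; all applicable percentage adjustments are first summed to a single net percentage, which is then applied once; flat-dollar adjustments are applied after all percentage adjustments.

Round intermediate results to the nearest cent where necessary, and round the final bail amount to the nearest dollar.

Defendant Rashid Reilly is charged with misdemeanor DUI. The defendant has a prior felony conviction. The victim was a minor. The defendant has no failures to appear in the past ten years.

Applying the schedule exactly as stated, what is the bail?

Base amounts from the schedule: misdemeanor DUI $3,000.
Single charge. Combined base = $3,000.
Net percentage adjustment: +15% −25% = −10%. $3,000 × 0.9 = $2,700.
Any prior felony conviction (+$7,750 flat): $2,700 + $7,750 = $10,450.

$10,450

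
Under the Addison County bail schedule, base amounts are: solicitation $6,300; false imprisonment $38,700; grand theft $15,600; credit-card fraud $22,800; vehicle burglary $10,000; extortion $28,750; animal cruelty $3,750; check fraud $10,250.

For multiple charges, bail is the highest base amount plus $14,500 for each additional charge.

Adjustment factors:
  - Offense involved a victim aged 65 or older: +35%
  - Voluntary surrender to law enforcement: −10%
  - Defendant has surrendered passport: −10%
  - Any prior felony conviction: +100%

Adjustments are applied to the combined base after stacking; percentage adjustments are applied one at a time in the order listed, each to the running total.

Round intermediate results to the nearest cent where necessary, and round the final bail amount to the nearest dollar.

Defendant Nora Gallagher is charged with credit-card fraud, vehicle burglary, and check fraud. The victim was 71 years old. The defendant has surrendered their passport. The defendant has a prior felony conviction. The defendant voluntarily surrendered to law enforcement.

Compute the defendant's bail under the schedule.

$113,287

Base amounts from the schedule: credit-card fraud $22,800; vehicle burglary $10,000; check fraud $10,250.
Stacking rule: highest base plus $14,500 per additional charge. Highest is credit-card fraud at $22,800; 2 additional charges → +$29,000. Combined base = $51,800.
Offense involved a victim aged 65 or older (+35%): $51,800 × 1.35 = $69,930.
Voluntary surrender to law enforcement (−10%): $69,930 × 0.9 = $62,937.
Defendant has surrendered passport (−10%): $62,937 × 0.9 = $56,643.30.
Any prior felony conviction (+100%): $56,643.30 × 2 = $113,286.60.
Rounded to the nearest dollar: $113,287.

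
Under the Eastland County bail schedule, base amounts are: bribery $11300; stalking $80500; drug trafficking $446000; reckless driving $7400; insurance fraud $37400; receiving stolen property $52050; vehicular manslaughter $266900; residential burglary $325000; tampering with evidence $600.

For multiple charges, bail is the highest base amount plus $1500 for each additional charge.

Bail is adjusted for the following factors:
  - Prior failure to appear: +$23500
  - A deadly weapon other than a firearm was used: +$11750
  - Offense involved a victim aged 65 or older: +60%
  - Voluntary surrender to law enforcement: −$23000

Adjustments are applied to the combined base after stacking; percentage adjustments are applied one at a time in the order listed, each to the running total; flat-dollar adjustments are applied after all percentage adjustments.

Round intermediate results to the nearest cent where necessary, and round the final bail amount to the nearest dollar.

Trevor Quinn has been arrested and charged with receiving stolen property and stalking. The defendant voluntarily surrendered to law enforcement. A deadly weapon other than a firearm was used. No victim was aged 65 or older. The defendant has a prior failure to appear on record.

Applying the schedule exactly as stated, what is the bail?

Base amounts from the schedule: receiving stolen property $52050; stalking $80500.
Stacking rule: highest base plus $1500 per additional charge. Highest is stalking at $80500; 1 additional charge → +$1500. Combined base = $82000.
Prior failure to appear (+$23500 flat): $82000 + $23500 = $105500.
A deadly weapon other than a firearm was used (+$11750 flat): $105500 + $11750 = $117250.
Voluntary surrender to law enforcement (−$23000 flat): $117250 − $23000 = $94250.

$94250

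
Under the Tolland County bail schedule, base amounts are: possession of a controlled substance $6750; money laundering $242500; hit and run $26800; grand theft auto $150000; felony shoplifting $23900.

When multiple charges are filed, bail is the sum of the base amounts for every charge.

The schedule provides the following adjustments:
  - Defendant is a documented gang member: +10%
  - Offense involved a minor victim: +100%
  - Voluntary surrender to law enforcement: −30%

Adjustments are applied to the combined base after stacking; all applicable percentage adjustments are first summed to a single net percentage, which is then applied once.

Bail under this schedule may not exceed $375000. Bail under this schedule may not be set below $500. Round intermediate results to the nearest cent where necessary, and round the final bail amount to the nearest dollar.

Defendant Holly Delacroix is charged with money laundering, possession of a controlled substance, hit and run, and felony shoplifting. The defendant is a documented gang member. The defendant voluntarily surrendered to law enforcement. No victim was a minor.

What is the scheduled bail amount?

Base amounts from the schedule: money laundering $242500; possession of a controlled substance $6750; hit and run $26800; felony shoplifting $23900.
Stacking rule: sum of all bases. $242500 + $6750 + $26800 + $23900 = $299950.
Net percentage adjustment: +10% −30% = −20%. $299950 × 0.8 = $239960.
$239960 is within the $375000 maximum.
$239960 is at or above the $500 minimum.

$239960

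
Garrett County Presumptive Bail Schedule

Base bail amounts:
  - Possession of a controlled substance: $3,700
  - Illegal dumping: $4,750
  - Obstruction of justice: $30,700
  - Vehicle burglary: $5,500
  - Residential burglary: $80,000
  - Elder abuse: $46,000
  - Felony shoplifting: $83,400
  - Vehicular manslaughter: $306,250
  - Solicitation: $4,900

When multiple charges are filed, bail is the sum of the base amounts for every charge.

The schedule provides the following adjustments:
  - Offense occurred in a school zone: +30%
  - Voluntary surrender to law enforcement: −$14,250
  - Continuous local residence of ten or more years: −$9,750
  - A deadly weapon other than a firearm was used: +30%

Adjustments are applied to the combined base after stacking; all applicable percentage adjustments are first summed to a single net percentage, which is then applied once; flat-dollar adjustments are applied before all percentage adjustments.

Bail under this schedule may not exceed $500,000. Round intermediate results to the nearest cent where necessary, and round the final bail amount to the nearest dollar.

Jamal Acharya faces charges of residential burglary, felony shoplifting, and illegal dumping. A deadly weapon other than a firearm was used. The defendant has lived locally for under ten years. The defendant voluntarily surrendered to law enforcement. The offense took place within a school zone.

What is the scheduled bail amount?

$246,240

Base amounts from the schedule: residential burglary $80,000; felony shoplifting $83,400; illegal dumping $4,750.
Stacking rule: sum of all bases. $80,000 + $83,400 + $4,750 = $168,150.
Voluntary surrender to law enforcement (−$14,250 flat): $168,150 − $14,250 = $153,900.
Net percentage adjustment: +30% +30% = +60%. $153,900 × 1.6 = $246,240.
$246,240 is within the $500,000 maximum.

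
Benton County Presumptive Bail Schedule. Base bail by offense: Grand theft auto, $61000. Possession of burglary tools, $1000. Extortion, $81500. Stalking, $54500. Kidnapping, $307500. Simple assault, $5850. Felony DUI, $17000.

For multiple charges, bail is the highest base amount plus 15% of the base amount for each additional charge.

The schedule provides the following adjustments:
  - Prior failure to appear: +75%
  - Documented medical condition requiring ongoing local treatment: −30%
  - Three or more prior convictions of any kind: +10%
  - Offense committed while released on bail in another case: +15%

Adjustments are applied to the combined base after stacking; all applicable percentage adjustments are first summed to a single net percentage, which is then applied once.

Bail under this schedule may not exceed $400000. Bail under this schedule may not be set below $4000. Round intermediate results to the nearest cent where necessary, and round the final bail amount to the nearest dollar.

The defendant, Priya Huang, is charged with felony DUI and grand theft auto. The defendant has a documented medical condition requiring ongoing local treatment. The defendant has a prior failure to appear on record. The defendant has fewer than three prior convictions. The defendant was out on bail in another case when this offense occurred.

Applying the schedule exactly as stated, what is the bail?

Base amounts from the schedule: felony DUI $17000; grand theft auto $61000.
Stacking rule: highest base plus 15% of each additional charge. Highest is grand theft auto at $61000. Additional: $17000 × 15% = $2550. Combined base = $61000 + $2550 = $63550.
Net percentage adjustment: +75% −30% +15% = +60%. $63550 × 1.6 = $101680.
$101680 is within the $400000 maximum.
$101680 is at or above the $4000 minimum.

$101680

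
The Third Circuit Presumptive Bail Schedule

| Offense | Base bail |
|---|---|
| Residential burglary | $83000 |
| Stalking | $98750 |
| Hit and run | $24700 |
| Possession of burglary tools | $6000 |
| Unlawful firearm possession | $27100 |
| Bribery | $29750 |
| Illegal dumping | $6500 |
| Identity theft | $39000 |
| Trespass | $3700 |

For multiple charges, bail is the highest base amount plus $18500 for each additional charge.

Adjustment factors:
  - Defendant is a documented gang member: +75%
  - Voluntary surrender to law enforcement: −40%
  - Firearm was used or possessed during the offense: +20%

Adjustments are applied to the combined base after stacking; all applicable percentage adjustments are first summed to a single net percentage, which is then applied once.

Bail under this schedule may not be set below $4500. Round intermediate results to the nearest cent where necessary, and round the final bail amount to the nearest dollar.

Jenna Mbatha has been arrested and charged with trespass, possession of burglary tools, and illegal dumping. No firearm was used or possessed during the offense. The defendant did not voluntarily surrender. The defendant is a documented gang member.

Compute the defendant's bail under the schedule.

Base amounts from the schedule: trespass $3700; possession of burglary tools $6000; illegal dumping $6500.
Stacking rule: highest base plus $18500 per additional charge. Highest is illegal dumping at $6500; 2 additional charges → +$37000. Combined base = $43500.
Defendant is a documented gang member (+75%): $43500 × 1.75 = $76125.
$76125 is at or above the $4500 minimum.

$76125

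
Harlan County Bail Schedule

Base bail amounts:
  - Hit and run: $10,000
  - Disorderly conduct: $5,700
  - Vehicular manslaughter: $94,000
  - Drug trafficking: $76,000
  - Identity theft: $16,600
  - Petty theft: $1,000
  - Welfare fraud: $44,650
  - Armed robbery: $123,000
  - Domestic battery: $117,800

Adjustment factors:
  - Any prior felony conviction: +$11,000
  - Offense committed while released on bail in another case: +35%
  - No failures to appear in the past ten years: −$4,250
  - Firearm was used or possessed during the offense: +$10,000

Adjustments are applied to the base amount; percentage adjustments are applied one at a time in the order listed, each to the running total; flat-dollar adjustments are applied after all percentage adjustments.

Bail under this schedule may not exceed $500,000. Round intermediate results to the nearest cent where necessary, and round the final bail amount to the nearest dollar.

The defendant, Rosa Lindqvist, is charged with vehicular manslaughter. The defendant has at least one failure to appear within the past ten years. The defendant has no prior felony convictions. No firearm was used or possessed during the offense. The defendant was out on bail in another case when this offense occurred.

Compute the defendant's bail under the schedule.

$126,900

Base amounts from the schedule: vehicular manslaughter $94,000.
Single charge. Combined base = $94,000.
Offense committed while released on bail in another case (+35%): $94,000 × 1.35 = $126,900.
$126,900 is within the $500,000 maximum.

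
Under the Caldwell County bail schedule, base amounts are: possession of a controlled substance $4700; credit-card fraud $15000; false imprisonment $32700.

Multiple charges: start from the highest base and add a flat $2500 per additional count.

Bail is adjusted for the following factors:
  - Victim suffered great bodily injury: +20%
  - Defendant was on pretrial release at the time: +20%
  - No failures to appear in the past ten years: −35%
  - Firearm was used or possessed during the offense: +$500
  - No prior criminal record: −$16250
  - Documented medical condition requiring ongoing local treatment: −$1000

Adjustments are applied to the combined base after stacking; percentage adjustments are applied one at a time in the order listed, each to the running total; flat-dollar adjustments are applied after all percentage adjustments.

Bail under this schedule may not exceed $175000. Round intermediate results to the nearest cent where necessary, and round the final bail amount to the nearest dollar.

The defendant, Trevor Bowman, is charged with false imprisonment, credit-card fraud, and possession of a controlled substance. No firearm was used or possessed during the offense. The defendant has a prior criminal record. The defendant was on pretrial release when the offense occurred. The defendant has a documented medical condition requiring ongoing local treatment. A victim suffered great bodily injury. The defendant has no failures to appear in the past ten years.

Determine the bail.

$34287

Base amounts from the schedule: false imprisonment $32700; credit-card fraud $15000; possession of a controlled substance $4700.
Stacking rule: highest base plus $2500 per additional charge. Highest is false imprisonment at $32700; 2 additional charges → +$5000. Combined base = $37700.
Victim suffered great bodily injury (+20%): $37700 × 1.2 = $45240.
Defendant was on pretrial release at the time (+20%): $45240 × 1.2 = $54288.
No failures to appear in the past ten years (−35%): $54288 × 0.65 = $35287.20.
Documented medical condition requiring ongoing local treatment (−$1000 flat): $35287.20 − $1000 = $34287.20.
$34287.20 is within the $175000 maximum.
Rounded to the nearest dollar: $34287.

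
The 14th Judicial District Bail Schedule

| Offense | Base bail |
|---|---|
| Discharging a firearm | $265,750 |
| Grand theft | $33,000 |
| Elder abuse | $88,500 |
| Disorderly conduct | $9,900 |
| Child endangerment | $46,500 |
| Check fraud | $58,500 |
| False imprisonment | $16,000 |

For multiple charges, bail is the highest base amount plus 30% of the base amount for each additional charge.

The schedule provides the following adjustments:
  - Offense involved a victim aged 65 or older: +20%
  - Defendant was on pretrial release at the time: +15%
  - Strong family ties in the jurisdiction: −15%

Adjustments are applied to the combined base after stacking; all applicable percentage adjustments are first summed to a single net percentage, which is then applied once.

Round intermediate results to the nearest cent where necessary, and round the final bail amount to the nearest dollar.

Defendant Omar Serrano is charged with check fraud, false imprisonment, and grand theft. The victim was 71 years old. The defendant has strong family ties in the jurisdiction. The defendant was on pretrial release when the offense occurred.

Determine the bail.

Base amounts from the schedule: check fraud $58,500; false imprisonment $16,000; grand theft $33,000.
Stacking rule: highest base plus 30% of each additional charge. Highest is check fraud at $58,500. Additional: $16,000 × 30% = $4,800; $33,000 × 30% = $9,900. Combined base = $58,500 + $14,700 = $73,200.
Net percentage adjustment: +20% +15% −15% = +20%. $73,200 × 1.2 = $87,840.

$87,840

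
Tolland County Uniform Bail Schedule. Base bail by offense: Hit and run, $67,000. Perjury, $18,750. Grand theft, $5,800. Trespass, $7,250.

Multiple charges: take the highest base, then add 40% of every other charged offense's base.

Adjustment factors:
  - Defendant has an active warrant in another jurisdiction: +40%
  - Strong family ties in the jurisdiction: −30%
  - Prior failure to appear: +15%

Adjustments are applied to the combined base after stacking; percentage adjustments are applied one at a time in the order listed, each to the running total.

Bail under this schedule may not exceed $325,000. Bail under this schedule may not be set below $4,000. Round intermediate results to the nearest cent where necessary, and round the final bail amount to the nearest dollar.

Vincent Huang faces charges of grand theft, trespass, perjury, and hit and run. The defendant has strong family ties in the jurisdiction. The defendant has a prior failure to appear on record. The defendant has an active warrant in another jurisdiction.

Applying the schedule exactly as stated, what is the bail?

$89,844

Base amounts from the schedule: grand theft $5,800; trespass $7,250; perjury $18,750; hit and run $67,000.
Stacking rule: highest base plus 40% of each additional charge. Highest is hit and run at $67,000. Additional: $5,800 × 40% = $2,320; $7,250 × 40% = $2,900; $18,750 × 40% = $7,500. Combined base = $67,000 + $12,720 = $79,720.
Defendant has an active warrant in another jurisdiction (+40%): $79,720 × 1.4 = $111,608.
Strong family ties in the jurisdiction (−30%): $111,608 × 0.7 = $78,125.60.
Prior failure to appear (+15%): $78,125.60 × 1.15 = $89,844.44.
$89,844.44 is within the $325,000 maximum.
$89,844.44 is at or above the $4,000 minimum.
Rounded to the nearest dollar: $89,844.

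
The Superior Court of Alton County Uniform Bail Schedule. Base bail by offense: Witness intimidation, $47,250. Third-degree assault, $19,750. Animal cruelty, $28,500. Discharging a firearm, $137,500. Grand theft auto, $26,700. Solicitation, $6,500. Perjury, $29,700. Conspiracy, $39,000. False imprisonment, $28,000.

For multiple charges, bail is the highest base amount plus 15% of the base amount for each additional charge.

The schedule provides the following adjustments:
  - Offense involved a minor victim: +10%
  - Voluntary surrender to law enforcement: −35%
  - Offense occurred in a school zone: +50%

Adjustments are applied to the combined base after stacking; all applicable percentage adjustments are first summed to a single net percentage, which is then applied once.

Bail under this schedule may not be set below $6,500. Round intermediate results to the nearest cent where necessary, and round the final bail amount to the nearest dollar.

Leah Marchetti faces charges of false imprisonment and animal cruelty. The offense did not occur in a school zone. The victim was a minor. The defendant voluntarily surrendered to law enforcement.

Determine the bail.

$24,525

Base amounts from the schedule: false imprisonment $28,000; animal cruelty $28,500.
Stacking rule: highest base plus 15% of each additional charge. Highest is animal cruelty at $28,500. Additional: $28,000 × 15% = $4,200. Combined base = $28,500 + $4,200 = $32,700.
Net percentage adjustment: +10% −35% = −25%. $32,700 × 0.75 = $24,525.
$24,525 is at or above the $6,500 minimum.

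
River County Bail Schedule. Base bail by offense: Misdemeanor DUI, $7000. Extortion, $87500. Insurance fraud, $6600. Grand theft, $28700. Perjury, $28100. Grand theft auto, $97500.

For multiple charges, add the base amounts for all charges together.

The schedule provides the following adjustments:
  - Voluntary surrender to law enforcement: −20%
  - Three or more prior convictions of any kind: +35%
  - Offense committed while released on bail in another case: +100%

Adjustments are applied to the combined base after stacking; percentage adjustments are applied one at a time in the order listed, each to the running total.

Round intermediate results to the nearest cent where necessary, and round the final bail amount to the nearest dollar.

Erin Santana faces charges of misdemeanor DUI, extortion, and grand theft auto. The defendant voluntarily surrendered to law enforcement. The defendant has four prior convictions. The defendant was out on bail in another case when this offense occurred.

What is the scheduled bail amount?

Base amounts from the schedule: misdemeanor DUI $7000; extortion $87500; grand theft auto $97500.
Stacking rule: sum of all bases. $7000 + $87500 + $97500 = $192000.
Voluntary surrender to law enforcement (−20%): $192000 × 0.8 = $153600.
Three or more prior convictions of any kind (+35%): $153600 × 1.35 = $207360.
Offense committed while released on bail in another case (+100%): $207360 × 2 = $414720.

$414720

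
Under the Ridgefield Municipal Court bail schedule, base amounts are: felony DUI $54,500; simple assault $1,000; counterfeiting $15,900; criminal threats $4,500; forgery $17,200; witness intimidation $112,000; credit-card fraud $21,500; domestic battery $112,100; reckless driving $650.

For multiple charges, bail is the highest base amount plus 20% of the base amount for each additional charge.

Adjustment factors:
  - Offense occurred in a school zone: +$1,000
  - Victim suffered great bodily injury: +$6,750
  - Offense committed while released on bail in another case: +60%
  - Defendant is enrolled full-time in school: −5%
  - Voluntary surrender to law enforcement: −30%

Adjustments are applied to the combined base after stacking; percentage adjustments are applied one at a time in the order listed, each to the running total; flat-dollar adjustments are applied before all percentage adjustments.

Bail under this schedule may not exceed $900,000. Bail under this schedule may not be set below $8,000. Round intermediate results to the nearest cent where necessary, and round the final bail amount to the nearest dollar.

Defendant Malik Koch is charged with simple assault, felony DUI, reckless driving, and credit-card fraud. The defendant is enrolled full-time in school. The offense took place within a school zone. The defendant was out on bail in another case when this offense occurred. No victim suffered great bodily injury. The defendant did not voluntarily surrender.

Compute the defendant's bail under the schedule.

Base amounts from the schedule: simple assault $1,000; felony DUI $54,500; reckless driving $650; credit-card fraud $21,500.
Stacking rule: highest base plus 20% of each additional charge. Highest is felony DUI at $54,500. Additional: $1,000 × 20% = $200; $650 × 20% = $130; $21,500 × 20% = $4,300. Combined base = $54,500 + $4,630 = $59,130.
Offense occurred in a school zone (+$1,000 flat): $59,130 + $1,000 = $60,130.
Offense committed while released on bail in another case (+60%): $60,130 × 1.6 = $96,208.
Defendant is enrolled full-time in school (−5%): $96,208 × 0.95 = $91,397.60.
$91,397.60 is within the $900,000 maximum.
$91,397.60 is at or above the $8,000 minimum.
Rounded to the nearest dollar: $91,398.

$91,398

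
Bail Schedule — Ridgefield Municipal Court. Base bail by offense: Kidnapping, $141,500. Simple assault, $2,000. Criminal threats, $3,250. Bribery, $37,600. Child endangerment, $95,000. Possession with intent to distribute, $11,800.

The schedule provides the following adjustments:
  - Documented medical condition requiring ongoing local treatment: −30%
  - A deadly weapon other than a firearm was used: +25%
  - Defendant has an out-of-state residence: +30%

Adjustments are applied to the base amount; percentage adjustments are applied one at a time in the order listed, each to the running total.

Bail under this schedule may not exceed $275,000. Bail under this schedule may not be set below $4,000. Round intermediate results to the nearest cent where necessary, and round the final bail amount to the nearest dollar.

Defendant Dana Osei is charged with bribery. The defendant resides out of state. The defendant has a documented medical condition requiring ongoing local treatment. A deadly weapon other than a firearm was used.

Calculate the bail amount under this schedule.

$42,770

Base amounts from the schedule: bribery $37,600.
Single charge. Combined base = $37,600.
Documented medical condition requiring ongoing local treatment (−30%): $37,600 × 0.7 = $26,320.
A deadly weapon other than a firearm was used (+25%): $26,320 × 1.25 = $32,900.
Defendant has an out-of-state residence (+30%): $32,900 × 1.3 = $42,770.
$42,770 is within the $275,000 maximum.
$42,770 is at or above the $4,000 minimum.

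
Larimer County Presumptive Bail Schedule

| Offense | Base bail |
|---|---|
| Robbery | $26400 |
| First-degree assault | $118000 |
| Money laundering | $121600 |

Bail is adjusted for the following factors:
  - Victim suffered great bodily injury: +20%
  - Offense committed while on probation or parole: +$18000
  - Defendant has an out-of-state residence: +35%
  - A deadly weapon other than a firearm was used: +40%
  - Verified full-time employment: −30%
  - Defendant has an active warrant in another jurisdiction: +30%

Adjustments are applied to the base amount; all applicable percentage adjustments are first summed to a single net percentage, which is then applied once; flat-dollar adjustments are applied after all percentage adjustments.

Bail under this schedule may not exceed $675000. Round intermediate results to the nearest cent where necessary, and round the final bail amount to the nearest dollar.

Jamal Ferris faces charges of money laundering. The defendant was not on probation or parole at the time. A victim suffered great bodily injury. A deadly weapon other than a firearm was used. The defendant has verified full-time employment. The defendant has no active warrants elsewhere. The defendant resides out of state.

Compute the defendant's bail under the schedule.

$200640

Base amounts from the schedule: money laundering $121600.
Single charge. Combined base = $121600.
Net percentage adjustment: +20% +35% +40% −30% = +65%. $121600 × 1.65 = $200640.
$200640 is within the $675000 maximum.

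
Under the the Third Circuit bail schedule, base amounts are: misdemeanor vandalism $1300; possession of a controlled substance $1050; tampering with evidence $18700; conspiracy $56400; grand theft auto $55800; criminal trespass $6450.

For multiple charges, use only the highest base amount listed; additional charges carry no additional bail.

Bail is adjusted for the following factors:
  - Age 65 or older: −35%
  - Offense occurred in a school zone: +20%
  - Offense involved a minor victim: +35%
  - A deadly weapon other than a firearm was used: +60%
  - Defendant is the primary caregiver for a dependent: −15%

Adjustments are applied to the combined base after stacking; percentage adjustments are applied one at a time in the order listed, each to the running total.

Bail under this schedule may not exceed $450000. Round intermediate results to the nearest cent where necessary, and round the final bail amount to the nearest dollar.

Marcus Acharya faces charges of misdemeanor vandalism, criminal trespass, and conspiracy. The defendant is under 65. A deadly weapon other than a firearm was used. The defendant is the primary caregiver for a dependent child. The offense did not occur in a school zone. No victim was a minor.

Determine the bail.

$76704

Base amounts from the schedule: misdemeanor vandalism $1300; criminal trespass $6450; conspiracy $56400.
Stacking rule: use the highest base only. Highest is conspiracy at $56400. Combined base = $56400.
A deadly weapon other than a firearm was used (+60%): $56400 × 1.6 = $90240.
Defendant is the primary caregiver for a dependent (−15%): $90240 × 0.85 = $76704.
$76704 is within the $450000 maximum.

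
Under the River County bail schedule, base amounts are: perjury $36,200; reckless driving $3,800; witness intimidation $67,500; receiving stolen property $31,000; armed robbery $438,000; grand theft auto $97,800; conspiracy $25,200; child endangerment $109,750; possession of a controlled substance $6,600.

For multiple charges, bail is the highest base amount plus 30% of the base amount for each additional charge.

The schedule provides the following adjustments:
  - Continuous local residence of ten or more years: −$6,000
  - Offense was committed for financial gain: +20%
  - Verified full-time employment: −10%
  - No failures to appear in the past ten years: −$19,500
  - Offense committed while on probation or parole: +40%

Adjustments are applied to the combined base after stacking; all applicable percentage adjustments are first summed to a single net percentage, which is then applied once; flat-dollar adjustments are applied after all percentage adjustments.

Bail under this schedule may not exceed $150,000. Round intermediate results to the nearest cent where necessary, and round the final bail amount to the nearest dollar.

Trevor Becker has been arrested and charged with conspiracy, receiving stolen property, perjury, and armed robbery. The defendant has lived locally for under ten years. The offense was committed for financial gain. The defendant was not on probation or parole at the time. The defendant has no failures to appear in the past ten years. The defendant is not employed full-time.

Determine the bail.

Base amounts from the schedule: conspiracy $25,200; receiving stolen property $31,000; perjury $36,200; armed robbery $438,000.
Stacking rule: highest base plus 30% of each additional charge. Highest is armed robbery at $438,000. Additional: $25,200 × 30% = $7,560; $31,000 × 30% = $9,300; $36,200 × 30% = $10,860. Combined base = $438,000 + $27,720 = $465,720.
Offense was committed for financial gain (+20%): $465,720 × 1.2 = $558,864.
No failures to appear in the past ten years (−$19,500 flat): $558,864 − $19,500 = $539,364.
Result $539,364 exceeds the maximum of $150,000; bail is capped at $150,000.

$150,000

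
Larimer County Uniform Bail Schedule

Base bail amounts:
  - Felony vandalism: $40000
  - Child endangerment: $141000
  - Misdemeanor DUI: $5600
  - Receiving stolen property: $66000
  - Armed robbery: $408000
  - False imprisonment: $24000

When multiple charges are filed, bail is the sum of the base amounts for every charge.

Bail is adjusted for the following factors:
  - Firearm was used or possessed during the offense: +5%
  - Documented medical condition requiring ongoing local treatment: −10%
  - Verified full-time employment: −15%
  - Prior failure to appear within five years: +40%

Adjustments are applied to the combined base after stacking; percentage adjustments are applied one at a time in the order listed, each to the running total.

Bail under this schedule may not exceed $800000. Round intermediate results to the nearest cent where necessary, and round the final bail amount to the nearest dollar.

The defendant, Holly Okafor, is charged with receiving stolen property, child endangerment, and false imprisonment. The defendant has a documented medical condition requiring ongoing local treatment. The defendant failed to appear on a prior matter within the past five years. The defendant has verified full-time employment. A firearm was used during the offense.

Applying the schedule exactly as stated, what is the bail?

$259771

Base amounts from the schedule: receiving stolen property $66000; child endangerment $141000; false imprisonment $24000.
Stacking rule: sum of all bases. $66000 + $141000 + $24000 = $231000.
Firearm was used or possessed during the offense (+5%): $231000 × 1.05 = $242550.
Documented medical condition requiring ongoing local treatment (−10%): $242550 × 0.9 = $218295.
Verified full-time employment (−15%): $218295 × 0.85 = $185550.75.
Prior failure to appear within five years (+40%): $185550.75 × 1.4 = $259771.05.
$259771.05 is within the $800000 maximum.
Rounded to the nearest dollar: $259771.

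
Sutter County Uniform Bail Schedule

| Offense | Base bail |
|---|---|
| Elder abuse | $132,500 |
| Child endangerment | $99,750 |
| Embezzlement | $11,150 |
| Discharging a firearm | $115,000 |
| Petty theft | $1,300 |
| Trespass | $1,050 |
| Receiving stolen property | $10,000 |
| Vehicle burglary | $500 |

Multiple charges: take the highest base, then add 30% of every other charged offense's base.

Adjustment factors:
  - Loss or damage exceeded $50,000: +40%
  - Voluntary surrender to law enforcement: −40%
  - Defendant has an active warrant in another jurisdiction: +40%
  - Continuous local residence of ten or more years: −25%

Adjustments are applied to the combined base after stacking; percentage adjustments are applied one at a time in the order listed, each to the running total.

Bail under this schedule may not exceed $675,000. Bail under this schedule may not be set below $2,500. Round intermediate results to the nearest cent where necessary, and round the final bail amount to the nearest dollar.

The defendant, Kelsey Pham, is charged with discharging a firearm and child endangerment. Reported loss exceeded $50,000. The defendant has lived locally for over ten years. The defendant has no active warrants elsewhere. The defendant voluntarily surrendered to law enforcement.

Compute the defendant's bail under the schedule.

$91,303

Base amounts from the schedule: discharging a firearm $115,000; child endangerment $99,750.
Stacking rule: highest base plus 30% of each additional charge. Highest is discharging a firearm at $115,000. Additional: $99,750 × 30% = $29,925. Combined base = $115,000 + $29,925 = $144,925.
Loss or damage exceeded $50,000 (+40%): $144,925 × 1.4 = $202,895.
Voluntary surrender to law enforcement (−40%): $202,895 × 0.6 = $121,737.
Continuous local residence of ten or more years (−25%): $121,737 × 0.75 = $91,302.75.
$91,302.75 is within the $675,000 maximum.
$91,302.75 is at or above the $2,500 minimum.
Rounded to the nearest dollar: $91,303.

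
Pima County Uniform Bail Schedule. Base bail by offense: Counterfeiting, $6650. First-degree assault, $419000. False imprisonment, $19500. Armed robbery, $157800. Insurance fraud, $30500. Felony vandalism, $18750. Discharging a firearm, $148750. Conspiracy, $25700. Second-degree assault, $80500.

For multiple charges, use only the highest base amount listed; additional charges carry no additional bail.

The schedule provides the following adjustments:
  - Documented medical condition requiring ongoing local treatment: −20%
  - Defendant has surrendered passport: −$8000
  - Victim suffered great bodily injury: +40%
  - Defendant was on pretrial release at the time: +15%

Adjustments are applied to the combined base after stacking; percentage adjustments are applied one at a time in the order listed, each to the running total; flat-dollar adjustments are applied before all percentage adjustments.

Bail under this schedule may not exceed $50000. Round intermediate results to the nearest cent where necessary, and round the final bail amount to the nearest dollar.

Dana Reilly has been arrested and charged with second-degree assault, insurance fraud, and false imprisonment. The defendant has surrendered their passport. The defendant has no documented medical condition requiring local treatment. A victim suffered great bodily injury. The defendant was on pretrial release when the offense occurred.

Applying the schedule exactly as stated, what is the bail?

$50000

Base amounts from the schedule: second-degree assault $80500; insurance fraud $30500; false imprisonment $19500.
Stacking rule: use the highest base only. Highest is second-degree assault at $80500. Combined base = $80500.
Defendant has surrendered passport (−$8000 flat): $80500 − $8000 = $72500.
Victim suffered great bodily injury (+40%): $72500 × 1.4 = $101500.
Defendant was on pretrial release at the time (+15%): $101500 × 1.15 = $116725.
Result $116725 exceeds the maximum of $50000; bail is capped at $50000.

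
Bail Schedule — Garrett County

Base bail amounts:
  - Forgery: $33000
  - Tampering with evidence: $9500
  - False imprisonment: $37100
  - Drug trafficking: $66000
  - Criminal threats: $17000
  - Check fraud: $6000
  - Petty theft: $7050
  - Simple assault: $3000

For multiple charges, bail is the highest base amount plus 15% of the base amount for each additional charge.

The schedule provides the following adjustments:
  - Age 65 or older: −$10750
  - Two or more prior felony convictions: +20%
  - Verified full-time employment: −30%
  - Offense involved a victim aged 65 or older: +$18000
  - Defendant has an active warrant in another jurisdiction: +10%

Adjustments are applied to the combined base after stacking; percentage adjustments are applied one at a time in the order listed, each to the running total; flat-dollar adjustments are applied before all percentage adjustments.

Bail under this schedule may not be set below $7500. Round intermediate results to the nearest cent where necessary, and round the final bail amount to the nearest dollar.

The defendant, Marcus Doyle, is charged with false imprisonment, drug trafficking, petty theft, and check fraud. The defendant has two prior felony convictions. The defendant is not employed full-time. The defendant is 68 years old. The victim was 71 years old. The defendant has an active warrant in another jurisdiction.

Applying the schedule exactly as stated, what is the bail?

Base amounts from the schedule: false imprisonment $37100; drug trafficking $66000; petty theft $7050; check fraud $6000.
Stacking rule: highest base plus 15% of each additional charge. Highest is drug trafficking at $66000. Additional: $37100 × 15% = $5565; $7050 × 15% = $1057.50; $6000 × 15% = $900. Combined base = $66000 + $7522.50 = $73522.50.
Age 65 or older (−$10750 flat): $73522.50 − $10750 = $62772.50.
Offense involved a victim aged 65 or older (+$18000 flat): $62772.50 + $18000 = $80772.50.
Two or more prior felony convictions (+20%): $80772.50 × 1.2 = $96927.
Defendant has an active warrant in another jurisdiction (+10%): $96927 × 1.1 = $106619.70.
$106619.70 is at or above the $7500 minimum.
Rounded to the nearest dollar: $106620.

$106620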